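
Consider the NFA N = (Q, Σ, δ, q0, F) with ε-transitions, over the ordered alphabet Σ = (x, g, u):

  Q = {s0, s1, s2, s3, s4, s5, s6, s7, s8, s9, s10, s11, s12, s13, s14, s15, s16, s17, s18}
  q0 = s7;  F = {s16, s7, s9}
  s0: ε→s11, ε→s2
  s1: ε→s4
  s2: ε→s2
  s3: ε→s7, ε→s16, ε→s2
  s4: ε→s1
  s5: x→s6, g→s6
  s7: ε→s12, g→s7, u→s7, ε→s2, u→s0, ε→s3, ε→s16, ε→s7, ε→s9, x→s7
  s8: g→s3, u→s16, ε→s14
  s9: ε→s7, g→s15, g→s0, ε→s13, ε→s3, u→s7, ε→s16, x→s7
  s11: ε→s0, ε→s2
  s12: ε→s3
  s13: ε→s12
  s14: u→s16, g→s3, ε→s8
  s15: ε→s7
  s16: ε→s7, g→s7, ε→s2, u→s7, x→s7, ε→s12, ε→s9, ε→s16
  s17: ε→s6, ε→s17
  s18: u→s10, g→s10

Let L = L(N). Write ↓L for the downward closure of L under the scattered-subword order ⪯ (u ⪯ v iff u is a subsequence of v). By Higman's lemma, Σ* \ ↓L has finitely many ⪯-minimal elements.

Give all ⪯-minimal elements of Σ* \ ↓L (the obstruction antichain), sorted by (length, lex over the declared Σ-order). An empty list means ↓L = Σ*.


|Q|=19, |F|=3, |δ|=51 (32 ε).
min D↑ (1 st, q0=0, F={}): 0:x→0,g→0,u→0 (ε-aug+det+¬).
L(D↑) = ∅ ⇒ ↓L = Σ*.

Antichain: [].


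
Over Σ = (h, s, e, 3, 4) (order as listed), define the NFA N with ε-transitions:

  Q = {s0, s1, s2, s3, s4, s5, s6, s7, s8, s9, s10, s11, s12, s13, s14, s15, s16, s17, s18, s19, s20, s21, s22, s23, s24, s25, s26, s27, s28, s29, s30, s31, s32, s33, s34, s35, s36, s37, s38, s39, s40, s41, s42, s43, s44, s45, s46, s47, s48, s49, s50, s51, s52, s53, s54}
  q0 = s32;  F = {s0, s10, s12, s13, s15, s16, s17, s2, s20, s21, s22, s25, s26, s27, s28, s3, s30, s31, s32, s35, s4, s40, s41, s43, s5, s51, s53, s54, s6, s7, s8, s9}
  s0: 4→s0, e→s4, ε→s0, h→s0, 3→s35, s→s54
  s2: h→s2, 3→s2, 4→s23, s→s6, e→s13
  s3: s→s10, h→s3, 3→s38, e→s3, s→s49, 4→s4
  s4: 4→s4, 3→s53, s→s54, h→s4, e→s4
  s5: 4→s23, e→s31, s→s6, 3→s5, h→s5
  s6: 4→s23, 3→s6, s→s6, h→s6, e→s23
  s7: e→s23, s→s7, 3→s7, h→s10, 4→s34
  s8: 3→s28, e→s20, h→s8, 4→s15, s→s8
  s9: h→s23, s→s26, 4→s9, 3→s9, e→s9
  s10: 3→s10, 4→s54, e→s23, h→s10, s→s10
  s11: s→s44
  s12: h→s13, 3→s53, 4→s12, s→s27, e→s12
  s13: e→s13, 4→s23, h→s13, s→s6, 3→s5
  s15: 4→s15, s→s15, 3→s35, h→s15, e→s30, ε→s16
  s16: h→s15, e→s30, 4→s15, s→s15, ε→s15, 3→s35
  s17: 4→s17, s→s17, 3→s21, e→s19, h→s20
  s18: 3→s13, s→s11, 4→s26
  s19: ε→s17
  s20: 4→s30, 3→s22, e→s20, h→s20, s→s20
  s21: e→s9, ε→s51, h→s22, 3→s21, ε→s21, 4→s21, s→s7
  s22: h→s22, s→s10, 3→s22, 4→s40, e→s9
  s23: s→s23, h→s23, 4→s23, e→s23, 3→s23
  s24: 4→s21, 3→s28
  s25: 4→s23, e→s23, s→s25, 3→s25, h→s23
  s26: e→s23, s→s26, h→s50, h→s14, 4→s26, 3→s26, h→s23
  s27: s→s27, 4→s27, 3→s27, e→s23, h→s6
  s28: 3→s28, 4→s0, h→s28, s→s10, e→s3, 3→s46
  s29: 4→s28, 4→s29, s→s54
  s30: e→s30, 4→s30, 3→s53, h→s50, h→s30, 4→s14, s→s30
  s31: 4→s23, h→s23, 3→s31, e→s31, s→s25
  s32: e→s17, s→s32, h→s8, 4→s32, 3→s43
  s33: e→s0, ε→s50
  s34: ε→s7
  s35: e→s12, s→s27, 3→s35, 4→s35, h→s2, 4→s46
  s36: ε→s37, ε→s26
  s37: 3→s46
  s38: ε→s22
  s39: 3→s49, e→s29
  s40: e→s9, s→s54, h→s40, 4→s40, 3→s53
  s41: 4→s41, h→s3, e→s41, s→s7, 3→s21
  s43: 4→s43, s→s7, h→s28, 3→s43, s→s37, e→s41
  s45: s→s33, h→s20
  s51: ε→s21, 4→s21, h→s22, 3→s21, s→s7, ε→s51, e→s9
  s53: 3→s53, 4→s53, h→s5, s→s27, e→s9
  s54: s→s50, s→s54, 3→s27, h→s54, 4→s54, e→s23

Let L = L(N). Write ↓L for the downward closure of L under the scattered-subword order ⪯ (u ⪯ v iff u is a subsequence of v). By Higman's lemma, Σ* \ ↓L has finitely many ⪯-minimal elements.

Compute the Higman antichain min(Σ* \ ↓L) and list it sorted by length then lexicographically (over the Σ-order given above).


|Q|=55, |F|=32, |δ|=202 (13 ε).
min D↑ (31 st, q0=0, F={17}): 0:h→1,s→0,e→2,3→3,4→0 1:h→1,s→1,e→4,3→5,4→6 2:h→4,s→2,e→2,3→7,4→2 3:h→5,s→8,e→9,3→3,4→3 4:h→4,s→4,e→4,3→10,4→11 5:h→5,s→12,e→13,3→5,4→14 6:h→6,s→6,e→11,3→15,4→6 7:h→10,s→8,e→16,3→7,4→7 8:h→12,s→8,e→17,3→8,4→8 9:h→13,s→8,e→9,3→7,4→9 10:h→10,s→12,e→16,3→10,4→18 11:h→11,s→11,e→11,3→19,4→11 12:h→12,s→12,e→17,3→12,4→20 13:h→13,s→12,e→13,3→10,4→21 14:h→14,s→20,e→21,3→15,4→14 15:h→22,s→23,e→24,3→15,4→15 16:h→17,s→25,e→16,3→16,4→16 17:h→17,s→17,e→17,3→17,4→17 18:h→18,s→20,e→16,3→19,4→18 19:h→26,s→23,e→16,3→19,4→19 20:h→20,s→20,e→17,3→23,4→20 21:h→21,s→20,e→21,3→19,4→21 22:h→22,s→27,e→28,3→22,4→17 23:h→27,s→23,e→17,3→23,4→23 24:h→28,s→23,e→24,3→19,4→24 25:h→17,s→25,e→17,3→25,4→25 26:h→26,s→27,e→29,3→26,4→17 27:h→27,s→27,e→17,3→27,4→17 28:h→28,s→27,e→28,3→26,4→17 29:h→17,s→30,e→29,3→29,4→17 30:h→17,s→30,e→17,3→30,4→17 [Hopcroft].
'3se': |S_i|=[41, 33, 14, 1] end={s23} ∉↓L; 3/3 single-dels accept.
'e3eh': |S_i|=[41, 30, 20, 7, 3] end={s14,s23,s50} — reject; 4/4 deletions ∈↓L.
'h43h4': N↓-sim [41, 31, 23, 16, 9, 1] end={s23} ∉↓L; 5/5 single-dels accept.
3 minimals (antichain).

Antichain: [3se, e3eh, h43h4].


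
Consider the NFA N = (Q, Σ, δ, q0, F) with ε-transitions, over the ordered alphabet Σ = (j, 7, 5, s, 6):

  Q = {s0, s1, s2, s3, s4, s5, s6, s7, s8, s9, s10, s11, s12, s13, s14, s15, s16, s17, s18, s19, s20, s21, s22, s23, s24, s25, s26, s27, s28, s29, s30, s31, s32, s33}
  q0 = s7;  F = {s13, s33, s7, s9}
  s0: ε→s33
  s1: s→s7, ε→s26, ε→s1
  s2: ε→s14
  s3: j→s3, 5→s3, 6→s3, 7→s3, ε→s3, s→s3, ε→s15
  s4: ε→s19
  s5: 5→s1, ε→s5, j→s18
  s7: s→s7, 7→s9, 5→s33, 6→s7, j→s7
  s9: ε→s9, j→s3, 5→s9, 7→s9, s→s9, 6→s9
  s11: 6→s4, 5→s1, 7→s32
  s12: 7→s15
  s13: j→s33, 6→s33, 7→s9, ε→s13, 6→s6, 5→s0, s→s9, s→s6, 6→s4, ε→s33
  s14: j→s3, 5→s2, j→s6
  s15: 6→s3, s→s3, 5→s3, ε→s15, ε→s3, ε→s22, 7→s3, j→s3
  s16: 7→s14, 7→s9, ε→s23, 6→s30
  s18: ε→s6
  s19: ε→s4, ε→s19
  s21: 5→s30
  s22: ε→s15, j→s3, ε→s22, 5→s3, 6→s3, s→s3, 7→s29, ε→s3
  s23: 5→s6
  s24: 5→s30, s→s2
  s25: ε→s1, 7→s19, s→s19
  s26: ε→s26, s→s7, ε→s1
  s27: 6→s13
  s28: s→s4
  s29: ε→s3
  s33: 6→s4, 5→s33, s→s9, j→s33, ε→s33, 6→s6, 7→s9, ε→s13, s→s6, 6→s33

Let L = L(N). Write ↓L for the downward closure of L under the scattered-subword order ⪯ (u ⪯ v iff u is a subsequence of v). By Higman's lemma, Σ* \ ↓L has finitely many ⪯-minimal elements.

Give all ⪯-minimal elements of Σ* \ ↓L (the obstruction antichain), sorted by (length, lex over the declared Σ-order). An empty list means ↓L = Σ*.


|Q|=34, |F|=4, |δ|=90 (27 ε).
min D↑ (4 st, q0=0, F={3}): 0:j→0,7→1,5→2,s→0,6→0 1:j→3,7→1,5→1,s→1,6→1 2:j→2,7→1,5→2,s→1,6→2 3:j→3,7→3,5→3,s→3,6→3.
'7j': |S_i|=[12, 5, 4] end={s15,s22,s29,s3} ∉↓L; 2/2 single-dels accept.
'5sj': N↓-sim [12, 11, 6, 4] end={s15,s22,s29,s3} ∉↓L; 3/3 single-dels accept.
2 words, ⪯-incomp.

min(Σ*\↓L) = [7j, 5sj].


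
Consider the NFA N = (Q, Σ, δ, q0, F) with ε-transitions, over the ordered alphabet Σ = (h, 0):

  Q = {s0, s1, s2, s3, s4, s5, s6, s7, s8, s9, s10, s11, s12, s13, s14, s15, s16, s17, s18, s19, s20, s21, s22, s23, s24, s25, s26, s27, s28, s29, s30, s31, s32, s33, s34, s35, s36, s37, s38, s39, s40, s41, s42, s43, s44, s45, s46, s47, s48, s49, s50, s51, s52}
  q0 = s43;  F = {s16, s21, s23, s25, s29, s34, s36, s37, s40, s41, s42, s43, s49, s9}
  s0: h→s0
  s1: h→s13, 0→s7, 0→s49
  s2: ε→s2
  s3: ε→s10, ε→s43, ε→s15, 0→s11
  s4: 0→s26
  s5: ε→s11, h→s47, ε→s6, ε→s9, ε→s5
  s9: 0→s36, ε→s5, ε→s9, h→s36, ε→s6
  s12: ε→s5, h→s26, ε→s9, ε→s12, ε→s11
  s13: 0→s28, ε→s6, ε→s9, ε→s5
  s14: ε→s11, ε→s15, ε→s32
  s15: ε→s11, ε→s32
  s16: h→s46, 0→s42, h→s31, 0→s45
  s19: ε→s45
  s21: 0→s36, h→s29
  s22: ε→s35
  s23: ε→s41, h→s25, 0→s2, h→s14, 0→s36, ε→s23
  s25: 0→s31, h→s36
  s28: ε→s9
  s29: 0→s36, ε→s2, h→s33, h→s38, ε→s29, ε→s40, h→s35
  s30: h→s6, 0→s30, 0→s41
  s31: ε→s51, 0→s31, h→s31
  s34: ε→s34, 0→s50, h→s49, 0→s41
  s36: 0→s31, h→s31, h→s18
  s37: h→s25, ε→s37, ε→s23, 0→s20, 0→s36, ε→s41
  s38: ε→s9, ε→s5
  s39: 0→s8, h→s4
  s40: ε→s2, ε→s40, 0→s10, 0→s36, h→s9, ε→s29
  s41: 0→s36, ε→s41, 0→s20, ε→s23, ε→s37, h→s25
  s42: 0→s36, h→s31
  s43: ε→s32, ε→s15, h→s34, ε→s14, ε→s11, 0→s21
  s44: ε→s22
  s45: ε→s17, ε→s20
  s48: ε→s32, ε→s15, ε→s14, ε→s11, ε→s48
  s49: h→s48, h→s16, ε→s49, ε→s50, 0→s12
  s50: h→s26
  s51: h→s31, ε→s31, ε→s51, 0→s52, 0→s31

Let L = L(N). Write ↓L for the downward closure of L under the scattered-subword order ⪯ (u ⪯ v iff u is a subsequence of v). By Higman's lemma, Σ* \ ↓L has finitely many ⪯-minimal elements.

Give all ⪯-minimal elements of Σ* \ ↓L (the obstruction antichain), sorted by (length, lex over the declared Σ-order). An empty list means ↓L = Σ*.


A = [00h, 000, hhhh, h0h0, 0hhh0].

|Q|=53, |F|=14, |δ|=120 (60 ε).
min D↑ (12 st, q0=0, F={10}): 0:h→1,0→2 1:h→3,0→4 2:h→5,0→6 3:h→7,0→8 4:h→9,0→6 5:h→8,0→6 6:h→10,0→10 7:h→10,0→11 8:h→6,0→6 9:h→6,0→10 10:h→10,0→10 11:h→10,0→6 [Hopcroft].
'00h': |S_i|=[38, 32, 8, 4] end={s18,s31,s51,s52} rej; 3/3 del acc.
'000': |S_i|=[38, 32, 8, 3] end={s31,s51,s52} — reject; 3/3 del acc.
'hhhh': N↓-sim [38, 36, 28, 18, 5] end={s18,s31,s46,s51,s52} ∉↓L; 4/4 deletions ∈↓L.
'h0h0': run [38, 36, 26, 12, 3] end={s31,s51,s52} rej; 4/4 single-dels accept.
'0hhh0': |S_i|=[38, 32, 22, 13, 6, 3] end={s31,s51,s52} — reject; 5/5 single-dels accept.
5 minimals (antichain).


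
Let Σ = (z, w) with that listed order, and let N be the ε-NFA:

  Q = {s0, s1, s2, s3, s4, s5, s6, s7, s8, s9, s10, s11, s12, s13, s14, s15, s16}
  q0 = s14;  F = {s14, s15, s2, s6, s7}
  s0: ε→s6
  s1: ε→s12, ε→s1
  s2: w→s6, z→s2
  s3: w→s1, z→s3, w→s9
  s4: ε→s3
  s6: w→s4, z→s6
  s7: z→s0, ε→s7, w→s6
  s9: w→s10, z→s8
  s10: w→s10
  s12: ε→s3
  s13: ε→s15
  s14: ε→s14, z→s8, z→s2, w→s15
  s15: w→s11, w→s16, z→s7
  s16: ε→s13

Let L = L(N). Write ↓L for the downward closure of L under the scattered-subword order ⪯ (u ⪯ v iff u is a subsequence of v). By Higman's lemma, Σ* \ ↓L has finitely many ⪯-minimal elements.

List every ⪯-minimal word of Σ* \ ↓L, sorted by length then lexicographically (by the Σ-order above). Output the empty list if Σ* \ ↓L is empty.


Antichain: [zww, wzzw].

|Q|=17, |F|=5, |δ|=27 (9 ε).
min D↑ (6 st, q0=0, F={5}): 0:z→1,w→2 1:z→1,w→3 2:z→4,w→2 3:z→3,w→5 4:z→3,w→3 5:z→5,w→5 [Hopcroft].
'zww': run [16, 11, 8, 7] end={s1,s10,s12,s3,s4,s8,s9} ∉↓L; 3/3 deletions ∈↓L.
'wzzw': N↓-sim [16, 14, 10, 9, 7] end={s1,s10,s12,s3,s4,s8,s9} ∉↓L; 4/4 deletions ∈↓L.
2 obstructions.


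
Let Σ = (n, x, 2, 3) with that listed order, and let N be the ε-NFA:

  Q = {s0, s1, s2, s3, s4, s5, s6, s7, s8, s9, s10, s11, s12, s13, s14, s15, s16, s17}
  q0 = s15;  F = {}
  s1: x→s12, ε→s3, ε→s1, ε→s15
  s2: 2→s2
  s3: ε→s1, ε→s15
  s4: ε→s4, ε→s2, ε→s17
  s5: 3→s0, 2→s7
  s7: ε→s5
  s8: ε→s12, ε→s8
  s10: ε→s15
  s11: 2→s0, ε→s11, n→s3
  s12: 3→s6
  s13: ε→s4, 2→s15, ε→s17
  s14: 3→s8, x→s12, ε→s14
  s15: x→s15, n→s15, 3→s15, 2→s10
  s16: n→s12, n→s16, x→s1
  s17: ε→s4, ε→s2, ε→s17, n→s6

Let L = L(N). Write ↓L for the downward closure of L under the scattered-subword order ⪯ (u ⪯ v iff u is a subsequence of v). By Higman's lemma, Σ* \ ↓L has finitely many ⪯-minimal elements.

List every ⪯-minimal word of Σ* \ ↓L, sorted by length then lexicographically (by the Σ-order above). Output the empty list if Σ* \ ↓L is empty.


|Q|=18, |F|=0, |δ|=37 (19 ε).
min D↑ (1 st, q0=0, F={0}): 0:n→0,x→0,2→0,3→0.
ε ∈ L(D↑) ⇒ ↓L = ∅.

A = [ε].


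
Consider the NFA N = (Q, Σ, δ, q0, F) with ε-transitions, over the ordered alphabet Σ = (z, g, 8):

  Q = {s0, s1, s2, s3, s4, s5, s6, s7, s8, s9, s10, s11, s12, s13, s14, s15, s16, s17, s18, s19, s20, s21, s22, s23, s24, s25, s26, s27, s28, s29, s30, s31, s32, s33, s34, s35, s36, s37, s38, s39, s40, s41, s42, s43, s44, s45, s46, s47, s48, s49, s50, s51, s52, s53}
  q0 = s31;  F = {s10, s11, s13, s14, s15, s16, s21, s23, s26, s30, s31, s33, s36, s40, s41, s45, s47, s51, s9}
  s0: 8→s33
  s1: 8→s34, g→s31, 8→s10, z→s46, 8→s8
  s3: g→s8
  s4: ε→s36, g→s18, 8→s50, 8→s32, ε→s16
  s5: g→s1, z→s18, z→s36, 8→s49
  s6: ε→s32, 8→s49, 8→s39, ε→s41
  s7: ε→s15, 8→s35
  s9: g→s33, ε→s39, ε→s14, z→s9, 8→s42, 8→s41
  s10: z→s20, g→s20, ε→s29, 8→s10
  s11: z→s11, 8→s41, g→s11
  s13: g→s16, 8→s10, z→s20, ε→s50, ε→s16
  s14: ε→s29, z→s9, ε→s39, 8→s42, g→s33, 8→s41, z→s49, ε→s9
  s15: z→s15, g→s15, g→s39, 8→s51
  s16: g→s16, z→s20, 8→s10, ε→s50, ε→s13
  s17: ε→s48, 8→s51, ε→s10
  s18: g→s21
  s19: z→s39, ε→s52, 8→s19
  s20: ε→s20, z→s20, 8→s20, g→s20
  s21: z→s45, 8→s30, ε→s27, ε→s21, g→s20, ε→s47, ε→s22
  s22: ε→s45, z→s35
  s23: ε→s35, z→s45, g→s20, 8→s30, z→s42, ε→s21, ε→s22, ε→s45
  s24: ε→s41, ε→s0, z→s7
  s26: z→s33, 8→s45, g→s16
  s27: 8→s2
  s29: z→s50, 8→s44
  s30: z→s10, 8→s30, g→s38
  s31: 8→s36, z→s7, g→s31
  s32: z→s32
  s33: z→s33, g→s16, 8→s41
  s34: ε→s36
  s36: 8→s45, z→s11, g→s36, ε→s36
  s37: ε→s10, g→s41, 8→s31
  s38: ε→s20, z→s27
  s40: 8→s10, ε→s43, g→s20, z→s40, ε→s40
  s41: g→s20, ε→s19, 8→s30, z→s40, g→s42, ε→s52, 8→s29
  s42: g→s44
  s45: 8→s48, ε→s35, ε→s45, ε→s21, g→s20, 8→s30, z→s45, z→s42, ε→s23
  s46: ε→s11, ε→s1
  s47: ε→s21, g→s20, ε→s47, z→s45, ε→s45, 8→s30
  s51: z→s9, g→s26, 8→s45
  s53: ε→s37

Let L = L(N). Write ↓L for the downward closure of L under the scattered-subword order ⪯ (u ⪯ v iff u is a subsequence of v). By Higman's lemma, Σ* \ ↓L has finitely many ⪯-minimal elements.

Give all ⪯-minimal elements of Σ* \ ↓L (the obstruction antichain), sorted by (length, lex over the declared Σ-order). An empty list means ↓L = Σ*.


|Q|=54, |F|=19, |δ|=148 (48 ε).
min D↑ (15 st, q0=0, F={9}): 0:z→1,g→0,8→2 1:z→1,g→1,8→3 2:z→4,g→2,8→5 3:z→6,g→7,8→5 4:z→4,g→4,8→8 5:z→5,g→9,8→10 6:z→6,g→11,8→8 7:z→11,g→12,8→5 8:z→13,g→9,8→10 9:z→9,g→9,8→9 10:z→14,g→9,8→10 11:z→11,g→12,8→8 12:z→9,g→12,8→14 13:z→13,g→9,8→14 14:z→9,g→9,8→14 [Hopcroft].
'88g': N↓-sim [36, 33, 23, 6] end={s2,s20,s27,s38,s42,s44} — reject; 3/3 del acc.
'z8ggz': N↓-sim [36, 34, 31, 27, 11, 4] end={s2,s20,s27,s50} ∉↓L; 5/5 deletions ∈↓L.
'888zz': run [36, 33, 23, 13, 8, 2] end={s20,s50} rej; 5/5 single-dels accept.
'8z8z8z': |S_i|=[36, 33, 30, 17, 10, 6, 2] end={s20,s50} — reject; 6/6 deletions ∈↓L.
4 obstructions.

A = [88g, z8ggz, 888zz, 8z8z8z].


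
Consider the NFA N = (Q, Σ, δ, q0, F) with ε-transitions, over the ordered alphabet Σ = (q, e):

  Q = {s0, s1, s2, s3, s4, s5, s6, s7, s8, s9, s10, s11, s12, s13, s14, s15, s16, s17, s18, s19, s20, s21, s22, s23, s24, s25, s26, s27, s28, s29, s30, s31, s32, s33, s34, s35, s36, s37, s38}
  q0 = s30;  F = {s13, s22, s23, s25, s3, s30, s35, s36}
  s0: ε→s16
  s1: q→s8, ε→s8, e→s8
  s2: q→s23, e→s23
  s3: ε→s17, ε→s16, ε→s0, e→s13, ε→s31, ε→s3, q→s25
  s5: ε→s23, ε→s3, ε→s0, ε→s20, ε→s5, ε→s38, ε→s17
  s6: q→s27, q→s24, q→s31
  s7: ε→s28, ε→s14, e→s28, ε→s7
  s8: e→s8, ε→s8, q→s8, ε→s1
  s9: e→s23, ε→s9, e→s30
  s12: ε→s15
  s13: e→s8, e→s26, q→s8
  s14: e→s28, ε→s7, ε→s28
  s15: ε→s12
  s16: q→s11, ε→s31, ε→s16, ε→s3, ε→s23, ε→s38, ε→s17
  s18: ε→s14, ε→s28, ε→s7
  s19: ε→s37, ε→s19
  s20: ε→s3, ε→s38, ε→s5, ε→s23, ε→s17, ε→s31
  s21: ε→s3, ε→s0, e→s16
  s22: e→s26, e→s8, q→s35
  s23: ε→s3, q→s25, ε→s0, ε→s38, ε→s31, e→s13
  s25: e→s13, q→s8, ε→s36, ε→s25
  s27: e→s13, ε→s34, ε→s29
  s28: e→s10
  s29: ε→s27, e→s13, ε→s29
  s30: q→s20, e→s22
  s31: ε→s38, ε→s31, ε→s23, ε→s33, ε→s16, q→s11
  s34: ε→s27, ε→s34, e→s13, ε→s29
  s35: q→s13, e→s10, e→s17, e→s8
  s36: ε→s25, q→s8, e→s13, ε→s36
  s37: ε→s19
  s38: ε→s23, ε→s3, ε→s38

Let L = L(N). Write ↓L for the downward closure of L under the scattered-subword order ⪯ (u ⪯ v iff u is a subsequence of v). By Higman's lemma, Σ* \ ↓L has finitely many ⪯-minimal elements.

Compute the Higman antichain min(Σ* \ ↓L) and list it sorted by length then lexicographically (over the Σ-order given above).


|Q|=39, |F|=8, |δ|=107 (67 ε).
min D↑ (7 st, q0=0, F={6}): 0:q→1,e→2 1:q→3,e→4 2:q→5,e→6 3:q→6,e→4 4:q→6,e→6 5:q→4,e→6 6:q→6,e→6.
'ee': N↓-sim [21, 8, 5] end={s1,s10,s17,s26,s8} ∉↓L; 2/2 del acc.
'qqq': N↓-sim [21, 19, 7, 2] end={s1,s8} rej; 3/3 deletions ∈↓L.
'qeq': N↓-sim [21, 19, 6, 2] end={s1,s8} — reject; 3/3 del acc.
3 words, ⪯-incomp.

A = [ee, qqq, qeq].


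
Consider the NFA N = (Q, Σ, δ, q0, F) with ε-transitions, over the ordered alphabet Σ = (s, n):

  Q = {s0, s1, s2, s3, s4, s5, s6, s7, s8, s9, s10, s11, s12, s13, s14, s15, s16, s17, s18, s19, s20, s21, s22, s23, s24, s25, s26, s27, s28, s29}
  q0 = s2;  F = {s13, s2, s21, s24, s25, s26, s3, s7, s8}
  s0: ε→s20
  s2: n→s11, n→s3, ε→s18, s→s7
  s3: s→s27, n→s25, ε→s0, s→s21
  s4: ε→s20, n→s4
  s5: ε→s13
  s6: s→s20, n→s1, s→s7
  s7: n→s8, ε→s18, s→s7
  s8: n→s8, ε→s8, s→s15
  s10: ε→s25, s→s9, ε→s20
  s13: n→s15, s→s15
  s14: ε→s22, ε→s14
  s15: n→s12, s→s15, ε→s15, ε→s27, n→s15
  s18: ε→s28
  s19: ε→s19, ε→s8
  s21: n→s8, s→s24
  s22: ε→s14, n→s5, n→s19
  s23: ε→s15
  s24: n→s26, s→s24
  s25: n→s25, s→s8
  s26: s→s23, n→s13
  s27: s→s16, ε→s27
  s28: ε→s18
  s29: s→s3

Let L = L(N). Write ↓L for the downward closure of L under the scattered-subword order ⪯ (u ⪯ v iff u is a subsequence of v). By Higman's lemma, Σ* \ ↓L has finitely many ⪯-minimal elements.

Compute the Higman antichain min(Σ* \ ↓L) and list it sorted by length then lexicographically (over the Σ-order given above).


min(Σ*\↓L) = [sns, nnss, nssnnn].

|Q|=30, |F|=9, |δ|=52 (20 ε).
min D↑ (10 st, q0=0, F={6}): 0:s→1,n→2 1:s→1,n→3 2:s→4,n→5 3:s→6,n→3 4:s→7,n→3 5:s→3,n→5 6:s→6,n→6 7:s→7,n→8 8:s→6,n→9 9:s→6,n→6 (ε-aug+det+¬).
'sns': |S_i|=[19, 13, 8, 5] end={s12,s15,s16,s23,s27} — reject; 3/3 single-dels accept.
'nnss': |S_i|=[19, 15, 9, 6, 4] end={s12,s15,s16,s27} — reject; 4/4 deletions ∈↓L.
'nssnnn': N↓-sim [19, 15, 10, 8, 7, 5, 4] end={s12,s15,s16,s27} — reject; 6/6 deletions ∈↓L.
3 words, ⪯-incomp.


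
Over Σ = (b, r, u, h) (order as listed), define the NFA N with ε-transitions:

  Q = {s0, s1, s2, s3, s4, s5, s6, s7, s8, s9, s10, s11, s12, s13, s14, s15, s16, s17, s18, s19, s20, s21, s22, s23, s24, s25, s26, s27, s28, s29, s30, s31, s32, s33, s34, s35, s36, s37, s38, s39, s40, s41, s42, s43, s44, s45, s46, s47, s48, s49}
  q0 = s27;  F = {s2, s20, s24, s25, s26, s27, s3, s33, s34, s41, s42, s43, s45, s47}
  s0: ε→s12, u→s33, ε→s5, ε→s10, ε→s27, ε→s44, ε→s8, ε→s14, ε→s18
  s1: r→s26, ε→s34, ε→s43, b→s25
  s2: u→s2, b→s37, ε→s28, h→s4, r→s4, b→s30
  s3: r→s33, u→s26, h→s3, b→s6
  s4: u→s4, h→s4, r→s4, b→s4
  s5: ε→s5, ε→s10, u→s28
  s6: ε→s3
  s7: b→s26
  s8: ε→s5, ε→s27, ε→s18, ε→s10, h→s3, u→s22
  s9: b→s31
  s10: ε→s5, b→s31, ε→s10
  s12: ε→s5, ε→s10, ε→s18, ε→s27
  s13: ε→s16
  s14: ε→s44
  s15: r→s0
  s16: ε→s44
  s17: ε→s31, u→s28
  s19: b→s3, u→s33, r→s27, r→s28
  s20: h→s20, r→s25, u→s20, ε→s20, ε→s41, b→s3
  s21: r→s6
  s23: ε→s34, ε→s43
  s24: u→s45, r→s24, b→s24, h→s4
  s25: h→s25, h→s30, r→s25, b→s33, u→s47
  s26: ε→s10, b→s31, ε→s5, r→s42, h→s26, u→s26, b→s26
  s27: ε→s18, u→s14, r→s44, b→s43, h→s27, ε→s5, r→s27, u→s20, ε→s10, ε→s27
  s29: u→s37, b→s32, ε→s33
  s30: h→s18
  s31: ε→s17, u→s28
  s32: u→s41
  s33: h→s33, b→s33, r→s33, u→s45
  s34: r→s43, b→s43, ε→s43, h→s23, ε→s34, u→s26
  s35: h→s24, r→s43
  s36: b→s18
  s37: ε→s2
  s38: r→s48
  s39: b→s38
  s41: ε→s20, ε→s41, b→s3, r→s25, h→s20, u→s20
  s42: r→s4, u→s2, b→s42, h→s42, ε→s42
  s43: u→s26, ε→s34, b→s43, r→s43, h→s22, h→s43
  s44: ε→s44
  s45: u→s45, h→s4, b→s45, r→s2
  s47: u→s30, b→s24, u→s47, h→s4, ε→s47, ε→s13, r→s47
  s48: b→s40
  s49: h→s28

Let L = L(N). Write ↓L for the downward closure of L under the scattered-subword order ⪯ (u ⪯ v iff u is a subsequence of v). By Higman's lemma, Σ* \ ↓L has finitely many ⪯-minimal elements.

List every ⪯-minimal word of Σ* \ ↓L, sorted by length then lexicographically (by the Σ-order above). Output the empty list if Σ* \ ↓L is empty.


|Q|=50, |F|=14, |δ|=145 (50 ε).
min D↑ (13 st, q0=0, F={9}): 0:b→1,r→0,u→2,h→0 1:b→1,r→1,u→3,h→1 2:b→4,r→5,u→2,h→2 3:b→3,r→6,u→3,h→3 4:b→4,r→7,u→3,h→4 5:b→7,r→5,u→8,h→5 6:b→6,r→9,u→10,h→6 7:b→7,r→7,u→11,h→7 8:b→12,r→8,u→8,h→9 9:b→9,r→9,u→9,h→9 10:b→10,r→9,u→10,h→9 11:b→11,r→10,u→11,h→9 12:b→12,r→12,u→11,h→9.
'burr': |S_i|=[30, 21, 13, 7, 1] end={s4} rej; 4/4 del acc.
'uruh': |S_i|=[30, 25, 15, 12, 2] end={s18,s4} ∉↓L; 4/4 del acc.
2 words, ⪯-incomp.

Antichain: [burr, uruh].


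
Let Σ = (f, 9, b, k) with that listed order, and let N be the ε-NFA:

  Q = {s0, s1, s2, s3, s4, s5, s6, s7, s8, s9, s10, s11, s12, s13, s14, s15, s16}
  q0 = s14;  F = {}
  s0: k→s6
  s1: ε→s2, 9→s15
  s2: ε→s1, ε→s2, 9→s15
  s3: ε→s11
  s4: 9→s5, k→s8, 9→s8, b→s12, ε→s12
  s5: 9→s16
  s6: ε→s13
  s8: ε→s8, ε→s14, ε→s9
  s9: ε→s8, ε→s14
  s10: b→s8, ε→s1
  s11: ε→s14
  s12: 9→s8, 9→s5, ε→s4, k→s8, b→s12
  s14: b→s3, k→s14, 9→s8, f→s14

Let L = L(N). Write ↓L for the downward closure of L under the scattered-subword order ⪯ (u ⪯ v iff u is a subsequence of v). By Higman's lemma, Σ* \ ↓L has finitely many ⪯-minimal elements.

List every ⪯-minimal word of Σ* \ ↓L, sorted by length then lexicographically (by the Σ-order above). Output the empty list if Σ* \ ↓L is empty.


Antichain: [ε].

|Q|=17, |F|=0, |δ|=31 (14 ε).
min D↑ (1 st, q0=0, F={0}): 0:f→0,9→0,b→0,k→0 [Hopcroft].
ε ∈ L(D↑) — L = ∅.


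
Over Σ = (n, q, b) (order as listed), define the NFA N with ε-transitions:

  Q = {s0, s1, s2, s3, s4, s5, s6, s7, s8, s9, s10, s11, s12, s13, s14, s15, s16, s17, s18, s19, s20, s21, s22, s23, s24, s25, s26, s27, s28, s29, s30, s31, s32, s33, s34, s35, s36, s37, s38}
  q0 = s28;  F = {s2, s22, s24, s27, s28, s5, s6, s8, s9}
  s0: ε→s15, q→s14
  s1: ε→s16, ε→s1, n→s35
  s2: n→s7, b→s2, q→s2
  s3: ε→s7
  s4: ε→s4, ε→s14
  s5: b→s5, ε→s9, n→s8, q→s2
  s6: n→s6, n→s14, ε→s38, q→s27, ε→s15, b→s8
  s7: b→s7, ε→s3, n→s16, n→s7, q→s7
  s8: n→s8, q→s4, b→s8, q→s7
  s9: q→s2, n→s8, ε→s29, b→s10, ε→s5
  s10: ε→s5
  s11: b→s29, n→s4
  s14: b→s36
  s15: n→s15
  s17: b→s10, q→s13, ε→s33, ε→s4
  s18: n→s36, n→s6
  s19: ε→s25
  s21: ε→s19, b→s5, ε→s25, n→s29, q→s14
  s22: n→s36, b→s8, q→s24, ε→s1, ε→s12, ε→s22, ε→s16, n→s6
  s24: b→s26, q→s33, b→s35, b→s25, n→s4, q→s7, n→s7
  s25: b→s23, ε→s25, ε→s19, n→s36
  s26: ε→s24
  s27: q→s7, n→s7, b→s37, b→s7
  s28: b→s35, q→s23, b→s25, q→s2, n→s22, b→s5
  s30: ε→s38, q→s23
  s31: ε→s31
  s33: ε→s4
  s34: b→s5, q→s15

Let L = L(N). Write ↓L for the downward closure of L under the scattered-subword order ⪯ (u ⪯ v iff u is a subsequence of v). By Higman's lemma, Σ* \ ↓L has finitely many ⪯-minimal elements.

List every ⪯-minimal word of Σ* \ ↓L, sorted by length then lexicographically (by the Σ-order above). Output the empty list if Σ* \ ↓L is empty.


A = [qn, nqq, nbq, bnq, nnqb].

|Q|=39, |F|=9, |δ|=88 (28 ε).
min D↑ (9 st, q0=0, F={7}): 0:n→1,q→2,b→3 1:n→4,q→5,b→6 2:n→7,q→2,b→2 3:n→6,q→2,b→3 4:n→4,q→8,b→6 5:n→7,q→7,b→5 6:n→6,q→7,b→6 7:n→7,q→7,b→7 8:n→7,q→7,b→7 (ε-aug+det+¬).
'qn': |S_i|=[28, 16, 6] end={s14,s16,s3,s36,s4,s7} — reject; 2/2 single-dels accept.
'nqq': run [28, 22, 15, 7] end={s14,s16,s3,s33,s36,s4,s7} — reject; 3/3 del acc.
'nbq': run [28, 22, 15, 7] end={s14,s16,s3,s33,s36,s4,s7} — reject; 3/3 deletions ∈↓L.
'bnq': N↓-sim [28, 20, 7, 6] end={s14,s16,s3,s36,s4,s7} — reject; 3/3 deletions ∈↓L.
'nnqb': N↓-sim [28, 22, 13, 8, 5] end={s16,s3,s36,s37,s7} rej; 4/4 single-dels accept.
5 minimals (antichain).


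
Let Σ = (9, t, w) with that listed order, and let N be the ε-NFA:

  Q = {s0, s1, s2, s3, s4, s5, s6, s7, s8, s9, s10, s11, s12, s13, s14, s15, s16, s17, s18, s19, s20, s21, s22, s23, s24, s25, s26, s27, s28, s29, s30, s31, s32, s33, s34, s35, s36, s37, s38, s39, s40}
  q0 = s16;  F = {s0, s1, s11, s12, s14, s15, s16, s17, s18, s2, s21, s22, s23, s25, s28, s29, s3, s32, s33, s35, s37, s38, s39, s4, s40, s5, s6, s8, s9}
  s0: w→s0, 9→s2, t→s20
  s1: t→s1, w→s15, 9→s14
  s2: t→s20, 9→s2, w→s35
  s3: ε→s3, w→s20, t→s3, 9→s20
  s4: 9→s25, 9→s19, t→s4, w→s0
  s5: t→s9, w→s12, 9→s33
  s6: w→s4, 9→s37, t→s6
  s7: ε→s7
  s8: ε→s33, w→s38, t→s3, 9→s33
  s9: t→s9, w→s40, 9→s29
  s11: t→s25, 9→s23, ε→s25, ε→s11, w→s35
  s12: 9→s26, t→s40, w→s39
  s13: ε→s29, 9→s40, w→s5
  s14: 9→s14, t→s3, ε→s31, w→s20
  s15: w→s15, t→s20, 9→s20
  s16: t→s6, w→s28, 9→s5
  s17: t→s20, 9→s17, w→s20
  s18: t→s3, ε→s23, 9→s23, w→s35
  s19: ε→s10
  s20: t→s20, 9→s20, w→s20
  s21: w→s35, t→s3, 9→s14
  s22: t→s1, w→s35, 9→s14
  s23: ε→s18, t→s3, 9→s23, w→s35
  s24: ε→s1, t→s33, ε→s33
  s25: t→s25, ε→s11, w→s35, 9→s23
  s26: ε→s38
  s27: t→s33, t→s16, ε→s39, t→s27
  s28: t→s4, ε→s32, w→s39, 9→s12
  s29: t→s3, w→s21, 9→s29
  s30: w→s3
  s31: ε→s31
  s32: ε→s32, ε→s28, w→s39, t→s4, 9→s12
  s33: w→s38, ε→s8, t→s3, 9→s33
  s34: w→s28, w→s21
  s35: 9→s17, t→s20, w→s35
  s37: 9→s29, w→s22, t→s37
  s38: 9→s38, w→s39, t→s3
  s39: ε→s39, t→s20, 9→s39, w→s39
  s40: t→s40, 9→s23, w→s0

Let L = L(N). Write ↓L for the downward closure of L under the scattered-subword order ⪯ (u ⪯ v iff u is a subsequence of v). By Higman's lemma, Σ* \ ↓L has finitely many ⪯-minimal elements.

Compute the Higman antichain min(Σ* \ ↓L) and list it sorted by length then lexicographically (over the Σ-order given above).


min(Σ*\↓L) = [wwt, 99t9, 99tw, t9w9w, t9wtw9].

|Q|=41, |F|=29, |δ|=121 (21 ε).
min D↑ (26 st, q0=0, F={17}): 0:9→1,t→2,w→3 1:9→4,t→5,w→6 2:9→7,t→2,w→8 3:9→6,t→8,w→9 4:9→4,t→10,w→11 5:9→12,t→5,w→13 6:9→11,t→13,w→9 7:9→12,t→7,w→14 8:9→15,t→8,w→16 9:9→9,t→17,w→9 10:9→17,t→10,w→17 11:9→11,t→10,w→9 12:9→12,t→10,w→18 13:9→19,t→13,w→16 14:9→20,t→21,w→22 15:9→19,t→15,w→22 16:9→23,t→17,w→16 17:9→17,t→17,w→17 18:9→20,t→10,w→22 19:9→19,t→10,w→22 20:9→20,t→10,w→17 21:9→20,t→21,w→24 22:9→25,t→17,w→22 23:9→23,t→17,w→22 24:9→17,t→17,w→24 25:9→25,t→17,w→17.
'wwt': run [34, 26, 7, 1] end={s20} ∉↓L; 3/3 deletions ∈↓L.
'99t9': N↓-sim [34, 29, 16, 2, 1] end={s20} rej; 4/4 single-dels accept.
'99tw': N↓-sim [34, 29, 16, 2, 1] end={s20} ∉↓L; 4/4 single-dels accept.
't9w9w': N↓-sim [34, 24, 19, 10, 5, 1] end={s20} rej; 5/5 deletions ∈↓L.
't9wtw9': |S_i|=[34, 24, 19, 10, 6, 2, 1] end={s20} — reject; 6/6 deletions ∈↓L.
5 words, ⪯-incomp.


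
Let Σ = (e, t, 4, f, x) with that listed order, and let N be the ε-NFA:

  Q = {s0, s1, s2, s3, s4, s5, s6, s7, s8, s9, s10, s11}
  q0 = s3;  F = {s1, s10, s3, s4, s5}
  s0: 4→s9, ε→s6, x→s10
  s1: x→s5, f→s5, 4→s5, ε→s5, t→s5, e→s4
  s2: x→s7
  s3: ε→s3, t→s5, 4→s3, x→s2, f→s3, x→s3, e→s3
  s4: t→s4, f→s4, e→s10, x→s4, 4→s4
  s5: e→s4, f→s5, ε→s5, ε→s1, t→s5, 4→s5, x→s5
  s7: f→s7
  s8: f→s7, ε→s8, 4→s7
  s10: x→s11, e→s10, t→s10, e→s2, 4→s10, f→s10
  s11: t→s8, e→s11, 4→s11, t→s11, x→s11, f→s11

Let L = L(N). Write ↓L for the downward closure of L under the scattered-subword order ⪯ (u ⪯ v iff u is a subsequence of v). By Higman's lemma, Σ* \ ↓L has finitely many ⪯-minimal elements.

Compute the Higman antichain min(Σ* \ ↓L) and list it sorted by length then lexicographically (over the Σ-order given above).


|Q|=12, |F|=5, |δ|=45 (6 ε).
min D↑ (5 st, q0=0, F={4}): 0:e→0,t→1,4→0,f→0,x→0 1:e→2,t→1,4→1,f→1,x→1 2:e→3,t→2,4→2,f→2,x→2 3:e→3,t→3,4→3,f→3,x→4 4:e→4,t→4,4→4,f→4,x→4 (ε-aug+det+¬).
'teex': N↓-sim [9, 8, 6, 5, 3] end={s11,s7,s8} rej; 4/4 deletions ∈↓L.
1 obstructions.

Antichain: [teex].


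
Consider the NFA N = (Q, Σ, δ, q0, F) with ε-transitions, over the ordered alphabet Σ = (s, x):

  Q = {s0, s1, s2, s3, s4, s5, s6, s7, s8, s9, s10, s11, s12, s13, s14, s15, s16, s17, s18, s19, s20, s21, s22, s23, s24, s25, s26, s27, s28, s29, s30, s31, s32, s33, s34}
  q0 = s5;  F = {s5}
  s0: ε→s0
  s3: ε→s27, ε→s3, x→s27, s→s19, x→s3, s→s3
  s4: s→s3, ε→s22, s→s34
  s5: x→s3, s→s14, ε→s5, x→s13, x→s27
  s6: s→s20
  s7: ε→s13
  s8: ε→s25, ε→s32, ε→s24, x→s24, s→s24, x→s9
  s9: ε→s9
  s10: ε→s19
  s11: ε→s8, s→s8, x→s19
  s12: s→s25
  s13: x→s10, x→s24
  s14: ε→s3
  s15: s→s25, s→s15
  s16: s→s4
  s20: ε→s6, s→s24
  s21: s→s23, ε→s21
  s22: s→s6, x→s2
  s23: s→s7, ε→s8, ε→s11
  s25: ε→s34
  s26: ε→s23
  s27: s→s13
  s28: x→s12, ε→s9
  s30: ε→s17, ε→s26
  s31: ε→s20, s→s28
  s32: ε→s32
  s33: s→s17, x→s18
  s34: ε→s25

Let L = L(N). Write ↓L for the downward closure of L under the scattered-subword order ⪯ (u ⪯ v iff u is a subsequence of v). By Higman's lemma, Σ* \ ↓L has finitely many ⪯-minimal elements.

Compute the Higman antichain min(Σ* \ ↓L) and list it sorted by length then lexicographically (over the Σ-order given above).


Antichain: [s, x].

|Q|=35, |F|=1, |δ|=57 (25 ε).
min D↑ (2 st, q0=0, F={1}): 0:s→1,x→1 1:s→1,x→1 [Hopcroft].
's': |S_i|=[8, 7] end={s10,s13,s14,s19,s24,s27,s3} — reject; 1/1 single-dels accept.
'x': run [8, 6] end={s10,s13,s19,s24,s27,s3} ∉↓L; 1/1 deletions ∈↓L.
2 obstructions.


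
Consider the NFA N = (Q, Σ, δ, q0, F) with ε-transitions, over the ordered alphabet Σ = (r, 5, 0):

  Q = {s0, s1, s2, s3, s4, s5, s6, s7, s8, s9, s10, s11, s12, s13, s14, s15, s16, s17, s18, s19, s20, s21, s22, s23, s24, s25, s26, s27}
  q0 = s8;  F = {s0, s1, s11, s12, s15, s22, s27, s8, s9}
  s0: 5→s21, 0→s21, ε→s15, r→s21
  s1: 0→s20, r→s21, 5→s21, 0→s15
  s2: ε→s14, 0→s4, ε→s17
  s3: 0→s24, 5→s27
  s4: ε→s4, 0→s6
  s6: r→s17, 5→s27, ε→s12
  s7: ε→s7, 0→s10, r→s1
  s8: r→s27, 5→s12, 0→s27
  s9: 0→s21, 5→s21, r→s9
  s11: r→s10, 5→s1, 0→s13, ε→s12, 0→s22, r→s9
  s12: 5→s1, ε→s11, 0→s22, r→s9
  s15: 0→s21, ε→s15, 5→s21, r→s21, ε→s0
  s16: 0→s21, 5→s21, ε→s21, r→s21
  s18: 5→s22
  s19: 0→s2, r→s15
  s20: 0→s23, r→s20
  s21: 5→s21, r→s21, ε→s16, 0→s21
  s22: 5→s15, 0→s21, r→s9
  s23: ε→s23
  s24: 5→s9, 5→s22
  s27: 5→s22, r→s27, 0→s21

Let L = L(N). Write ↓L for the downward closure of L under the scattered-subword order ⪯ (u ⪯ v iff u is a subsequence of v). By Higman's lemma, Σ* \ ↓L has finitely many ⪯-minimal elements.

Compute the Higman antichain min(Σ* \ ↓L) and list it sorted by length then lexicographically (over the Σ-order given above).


|Q|=28, |F|=9, |δ|=64 (13 ε).
min D↑ (8 st, q0=0, F={4}): 0:r→1,5→2,0→1 1:r→1,5→3,0→4 2:r→5,5→6,0→3 3:r→5,5→7,0→4 4:r→4,5→4,0→4 5:r→5,5→4,0→4 6:r→4,5→4,0→7 7:r→4,5→4,0→4.
'r0': N↓-sim [15, 10, 3] end={s16,s21,s23} ∉↓L; 2/2 deletions ∈↓L.
'00': N↓-sim [15, 10, 3] end={s16,s21,s23} rej; 2/2 deletions ∈↓L.
'5r5': |S_i|=[15, 13, 6, 2] end={s16,s21} ∉↓L; 3/3 del acc.
'55r': run [15, 13, 7, 4] end={s16,s20,s21,s23} ∉↓L; 3/3 single-dels accept.
'555': N↓-sim [15, 13, 7, 2] end={s16,s21} — reject; 3/3 del acc.
5 words, ⪯-incomp.

min(Σ*\↓L) = [r0, 00, 5r5, 55r, 555].


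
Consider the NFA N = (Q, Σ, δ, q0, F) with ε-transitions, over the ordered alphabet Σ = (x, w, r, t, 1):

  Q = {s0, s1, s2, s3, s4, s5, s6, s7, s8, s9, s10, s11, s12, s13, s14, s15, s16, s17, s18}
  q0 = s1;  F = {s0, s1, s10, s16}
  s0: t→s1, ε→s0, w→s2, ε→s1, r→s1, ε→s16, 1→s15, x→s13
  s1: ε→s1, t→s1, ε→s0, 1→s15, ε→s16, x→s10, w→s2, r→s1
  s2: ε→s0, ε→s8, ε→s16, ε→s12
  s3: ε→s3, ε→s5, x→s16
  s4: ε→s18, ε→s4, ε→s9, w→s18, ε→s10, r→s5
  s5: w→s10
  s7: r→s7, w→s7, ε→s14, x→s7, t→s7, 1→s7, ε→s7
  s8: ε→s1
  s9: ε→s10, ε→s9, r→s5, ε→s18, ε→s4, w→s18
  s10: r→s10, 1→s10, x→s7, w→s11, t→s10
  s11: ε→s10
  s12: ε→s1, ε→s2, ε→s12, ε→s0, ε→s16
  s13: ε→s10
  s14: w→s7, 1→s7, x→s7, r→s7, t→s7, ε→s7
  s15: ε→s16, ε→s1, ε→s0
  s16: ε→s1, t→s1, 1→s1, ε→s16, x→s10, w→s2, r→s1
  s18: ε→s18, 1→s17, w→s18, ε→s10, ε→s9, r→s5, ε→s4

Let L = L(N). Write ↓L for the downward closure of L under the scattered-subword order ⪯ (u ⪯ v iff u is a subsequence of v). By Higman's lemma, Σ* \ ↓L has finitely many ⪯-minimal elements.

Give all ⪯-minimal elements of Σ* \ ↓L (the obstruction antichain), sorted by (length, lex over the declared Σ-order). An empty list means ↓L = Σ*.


Antichain: [xx].

|Q|=19, |F|=4, |δ|=79 (40 ε).
min D↑ (3 st, q0=0, F={2}): 0:x→1,w→0,r→0,t→0,1→0 1:x→2,w→1,r→1,t→1,1→1 2:x→2,w→2,r→2,t→2,1→2 [Hopcroft].
'xx': N↓-sim [12, 5, 2] end={s14,s7} ∉↓L; 2/2 single-dels accept.
1 minimals (antichain).


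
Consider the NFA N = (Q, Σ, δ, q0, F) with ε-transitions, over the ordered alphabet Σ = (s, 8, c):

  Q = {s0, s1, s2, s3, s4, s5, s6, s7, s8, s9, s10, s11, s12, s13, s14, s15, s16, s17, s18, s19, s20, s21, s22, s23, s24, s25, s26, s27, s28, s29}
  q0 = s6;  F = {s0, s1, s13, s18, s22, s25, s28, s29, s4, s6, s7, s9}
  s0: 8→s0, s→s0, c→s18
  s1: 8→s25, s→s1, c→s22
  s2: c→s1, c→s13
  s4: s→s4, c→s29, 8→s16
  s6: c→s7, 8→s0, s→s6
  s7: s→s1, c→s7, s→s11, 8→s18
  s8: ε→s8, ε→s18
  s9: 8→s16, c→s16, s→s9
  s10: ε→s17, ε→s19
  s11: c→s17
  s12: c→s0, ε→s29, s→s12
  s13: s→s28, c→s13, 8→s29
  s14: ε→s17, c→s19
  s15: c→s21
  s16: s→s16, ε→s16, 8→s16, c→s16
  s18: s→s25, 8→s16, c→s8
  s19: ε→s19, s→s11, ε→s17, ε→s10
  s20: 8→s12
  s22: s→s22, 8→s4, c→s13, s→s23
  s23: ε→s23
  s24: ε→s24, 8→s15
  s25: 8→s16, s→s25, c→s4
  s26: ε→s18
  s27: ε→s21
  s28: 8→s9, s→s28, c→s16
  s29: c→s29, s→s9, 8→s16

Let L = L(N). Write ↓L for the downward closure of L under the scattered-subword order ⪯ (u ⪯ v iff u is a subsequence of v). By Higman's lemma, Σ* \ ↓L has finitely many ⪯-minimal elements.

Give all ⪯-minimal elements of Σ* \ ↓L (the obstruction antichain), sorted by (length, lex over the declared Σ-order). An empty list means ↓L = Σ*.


|Q|=30, |F|=12, |δ|=65 (14 ε).
min D↑ (13 st, q0=0, F={6}): 0:s→0,8→1,c→2 1:s→1,8→1,c→3 2:s→4,8→3,c→2 3:s→5,8→6,c→3 4:s→4,8→5,c→7 5:s→5,8→6,c→8 6:s→6,8→6,c→6 7:s→7,8→8,c→9 8:s→8,8→6,c→10 9:s→11,8→10,c→9 10:s→12,8→6,c→10 11:s→11,8→12,c→6 12:s→12,8→6,c→6 [Hopcroft].
'8c8': run [17, 8, 7, 1] end={s16} — reject; 3/3 del acc.
'c88': run [17, 15, 7, 1] end={s16} — reject; 3/3 single-dels accept.
'csccsc': N↓-sim [17, 15, 12, 9, 5, 3, 1] end={s16} rej; 6/6 deletions ∈↓L.
3 obstructions.

A = [8c8, c88, csccsc].


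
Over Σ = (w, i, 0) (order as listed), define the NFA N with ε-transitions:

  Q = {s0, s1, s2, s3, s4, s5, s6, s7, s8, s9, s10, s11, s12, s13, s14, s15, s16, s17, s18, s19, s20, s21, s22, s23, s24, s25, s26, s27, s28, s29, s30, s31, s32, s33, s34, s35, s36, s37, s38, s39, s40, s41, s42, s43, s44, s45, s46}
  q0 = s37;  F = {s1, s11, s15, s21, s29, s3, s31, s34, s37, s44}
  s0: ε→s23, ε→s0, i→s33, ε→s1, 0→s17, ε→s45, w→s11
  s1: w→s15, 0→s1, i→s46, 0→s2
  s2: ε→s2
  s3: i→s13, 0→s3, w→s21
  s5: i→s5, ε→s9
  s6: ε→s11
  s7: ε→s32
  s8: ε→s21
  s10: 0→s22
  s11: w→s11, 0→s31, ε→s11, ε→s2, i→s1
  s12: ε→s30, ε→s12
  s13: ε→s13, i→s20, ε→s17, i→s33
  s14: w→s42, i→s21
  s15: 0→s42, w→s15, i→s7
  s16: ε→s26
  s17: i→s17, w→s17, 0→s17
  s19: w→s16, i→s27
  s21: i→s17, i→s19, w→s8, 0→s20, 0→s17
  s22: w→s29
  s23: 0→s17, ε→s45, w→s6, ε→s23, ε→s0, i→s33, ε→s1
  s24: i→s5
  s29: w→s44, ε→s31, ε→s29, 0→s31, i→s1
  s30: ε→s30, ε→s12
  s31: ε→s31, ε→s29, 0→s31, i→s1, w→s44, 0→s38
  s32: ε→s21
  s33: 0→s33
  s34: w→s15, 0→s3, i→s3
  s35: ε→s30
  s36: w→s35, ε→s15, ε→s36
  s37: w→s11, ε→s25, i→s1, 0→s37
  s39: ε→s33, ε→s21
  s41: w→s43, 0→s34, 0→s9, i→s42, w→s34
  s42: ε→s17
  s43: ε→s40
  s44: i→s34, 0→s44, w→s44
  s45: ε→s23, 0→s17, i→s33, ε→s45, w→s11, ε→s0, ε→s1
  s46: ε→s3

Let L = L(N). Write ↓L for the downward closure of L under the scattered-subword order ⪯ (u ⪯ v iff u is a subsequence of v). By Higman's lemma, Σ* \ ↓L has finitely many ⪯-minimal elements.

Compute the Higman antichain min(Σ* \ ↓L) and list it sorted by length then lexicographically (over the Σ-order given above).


|Q|=47, |F|=10, |δ|=103 (40 ε).
min D↑ (10 st, q0=0, F={8}): 0:w→1,i→2,0→0 1:w→1,i→2,0→3 2:w→4,i→5,0→2 3:w→6,i→2,0→3 4:w→4,i→7,0→8 5:w→7,i→8,0→5 6:w→6,i→9,0→6 7:w→7,i→8,0→8 8:w→8,i→8,0→8 9:w→4,i→5,0→5.
'iw0': |S_i|=[26, 19, 12, 3] end={s17,s20,s42} rej; 3/3 single-dels accept.
'iii': N↓-sim [26, 19, 14, 8] end={s13,s16,s17,s19,s20,s26,s27,s33} — reject; 3/3 single-dels accept.
'w0wi0i': |S_i|=[26, 24, 23, 17, 16, 12, 8] end={s13,s16,s17,s19,s20,s26,s27,s33} — reject; 6/6 single-dels accept.
3 obstructions.

Antichain: [iw0, iii, w0wi0i].
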